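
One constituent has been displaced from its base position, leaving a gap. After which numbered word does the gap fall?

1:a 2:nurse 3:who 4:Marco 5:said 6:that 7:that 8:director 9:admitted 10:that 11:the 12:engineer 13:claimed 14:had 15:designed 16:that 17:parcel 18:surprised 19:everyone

The displaced element is "a nurse" (word 2).
It is linked across 3 clause boundaries (that → that → Ø).
It functions as the subject of "designed", so the gap sits immediately after word 13 ("claimed").
Base order: Marco said that that director admitted that the engineer claimed a nurse had designed that parcel.

13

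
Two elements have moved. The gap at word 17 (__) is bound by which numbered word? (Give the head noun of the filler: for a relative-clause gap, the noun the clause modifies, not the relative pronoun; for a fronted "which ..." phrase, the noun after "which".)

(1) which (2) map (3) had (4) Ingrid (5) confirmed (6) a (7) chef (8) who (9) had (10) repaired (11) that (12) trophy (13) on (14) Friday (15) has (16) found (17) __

The marked gap is the direct object of "found".
Its filler is the fronted wh-phrase "which map", at word 2.
(The other dependency links word 7 to a gap after word 8.)

2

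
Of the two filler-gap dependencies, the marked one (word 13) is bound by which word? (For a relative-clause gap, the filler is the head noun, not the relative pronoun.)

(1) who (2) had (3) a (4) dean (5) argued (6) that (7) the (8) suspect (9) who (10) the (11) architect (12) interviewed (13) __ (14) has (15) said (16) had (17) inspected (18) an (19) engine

8

The marked gap is inside the relative clause, the direct object of "interviewed".
Its filler is the head noun "suspect" (via "who"), at word 8.
(The other dependency links word 1 to a gap after word 15.)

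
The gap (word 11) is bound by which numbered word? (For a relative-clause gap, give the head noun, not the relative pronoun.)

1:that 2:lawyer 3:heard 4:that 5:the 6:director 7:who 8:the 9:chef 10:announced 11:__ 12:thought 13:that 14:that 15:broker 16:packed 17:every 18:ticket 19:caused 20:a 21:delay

6

The gap at 11 is the subject of "thought", inside a relative clause.
The relative pronoun is "who" (word 7); it is bound by the head noun immediately before it.
Its filler is the head noun "director", at word 6.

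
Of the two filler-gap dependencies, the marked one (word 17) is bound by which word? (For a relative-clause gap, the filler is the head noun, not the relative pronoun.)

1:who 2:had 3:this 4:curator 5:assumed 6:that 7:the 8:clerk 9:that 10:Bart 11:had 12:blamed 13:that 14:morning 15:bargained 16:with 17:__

1

The marked gap is the object of the preposition "with" of "bargained".
Its filler is the fronted wh-phrase "who", at word 1.
(The other dependency links word 8 to a gap after word 12.)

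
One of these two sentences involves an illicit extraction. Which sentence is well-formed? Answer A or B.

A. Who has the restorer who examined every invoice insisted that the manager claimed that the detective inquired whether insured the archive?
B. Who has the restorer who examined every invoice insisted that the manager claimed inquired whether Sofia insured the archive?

B

In A, the wh-phrase is extracted from inside a wh-island (introduced by "whether"), which blocks movement.
In B, the extraction path crosses only that-complement boundaries, which are transparent.
So B is grammatical.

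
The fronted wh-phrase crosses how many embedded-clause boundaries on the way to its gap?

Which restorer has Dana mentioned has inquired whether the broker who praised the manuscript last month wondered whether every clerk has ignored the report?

1

"which restorer" is extracted from the subject of "inquired".
Boundaries crossed, outermost first: [Ø] — 1 in total.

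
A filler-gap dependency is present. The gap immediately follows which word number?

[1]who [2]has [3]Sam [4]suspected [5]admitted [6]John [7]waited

4

The displaced element is "who" (word 1).
It is linked across 1 clause boundary (Ø).
It functions as the subject of "admitted", so the gap sits immediately after word 4 ("suspected").
Base order: Sam has suspected that who admitted John waited.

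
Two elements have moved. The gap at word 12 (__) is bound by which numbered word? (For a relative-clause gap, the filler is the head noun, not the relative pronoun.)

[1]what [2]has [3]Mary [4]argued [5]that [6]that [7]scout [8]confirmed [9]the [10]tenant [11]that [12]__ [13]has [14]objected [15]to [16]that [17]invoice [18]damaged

10

The marked gap is inside the relative clause, the subject of "objected".
Its filler is the head noun "tenant" (via "that"), at word 10.
(The other dependency links word 1 to a gap after word 18.)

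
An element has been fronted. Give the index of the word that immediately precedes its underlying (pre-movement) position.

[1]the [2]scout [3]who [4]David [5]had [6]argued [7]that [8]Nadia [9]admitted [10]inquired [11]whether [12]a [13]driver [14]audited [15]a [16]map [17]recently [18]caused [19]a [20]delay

The displaced element is "the scout" (word 2).
It is linked across 2 clause boundaries (that → Ø).
It functions as the subject of "inquired", so the gap sits immediately after word 9 ("admitted").
Base order: David had argued that Nadia admitted that the scout inquired whether a driver audited a map recently.

9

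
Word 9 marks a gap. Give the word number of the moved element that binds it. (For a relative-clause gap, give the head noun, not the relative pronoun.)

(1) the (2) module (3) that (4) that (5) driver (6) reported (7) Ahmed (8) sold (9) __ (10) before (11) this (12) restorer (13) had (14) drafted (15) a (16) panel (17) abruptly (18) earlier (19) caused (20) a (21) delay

2

The gap at 9 is the object of "sold", inside a relative clause.
The relative pronoun is "that" (word 3); it is bound by the head noun immediately before it.
Its filler is the head noun "module", at word 2.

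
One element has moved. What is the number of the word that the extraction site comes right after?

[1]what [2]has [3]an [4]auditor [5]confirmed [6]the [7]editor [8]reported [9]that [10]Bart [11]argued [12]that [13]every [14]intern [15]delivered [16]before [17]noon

The displaced element is "what" (word 1).
It is linked across 3 clause boundaries (Ø → that → that).
It functions as the direct object of "delivered", so the gap sits immediately after word 15 ("delivered").
Base order: An auditor has confirmed the editor reported that Bart argued that every intern delivered what before noon.

15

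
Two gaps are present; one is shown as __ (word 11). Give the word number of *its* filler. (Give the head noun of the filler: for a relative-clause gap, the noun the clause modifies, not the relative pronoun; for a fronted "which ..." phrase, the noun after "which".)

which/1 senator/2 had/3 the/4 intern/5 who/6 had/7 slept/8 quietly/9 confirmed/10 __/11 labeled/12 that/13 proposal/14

2

The marked gap is the subject of "labeled".
Its filler is the fronted wh-phrase "which senator", at word 2.
(The other dependency links word 5 to a gap after word 6.)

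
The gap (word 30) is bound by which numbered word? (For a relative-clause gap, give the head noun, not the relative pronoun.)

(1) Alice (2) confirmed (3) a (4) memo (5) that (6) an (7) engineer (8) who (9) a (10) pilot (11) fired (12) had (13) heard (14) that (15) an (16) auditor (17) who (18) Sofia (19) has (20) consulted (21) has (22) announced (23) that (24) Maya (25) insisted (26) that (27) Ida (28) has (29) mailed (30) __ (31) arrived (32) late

4

The gap at 30 is the object of "mailed", inside a relative clause.
The relative pronoun is "that" (word 5); it is bound by the head noun immediately before it.
Its filler is the head noun "memo", at word 4.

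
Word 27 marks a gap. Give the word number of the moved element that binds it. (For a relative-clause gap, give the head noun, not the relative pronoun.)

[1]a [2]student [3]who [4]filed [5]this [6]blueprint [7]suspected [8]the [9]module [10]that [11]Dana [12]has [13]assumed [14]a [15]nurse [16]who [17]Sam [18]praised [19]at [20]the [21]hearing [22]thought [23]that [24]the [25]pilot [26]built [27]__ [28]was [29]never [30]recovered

9

The gap at 27 is the object of "built", inside a relative clause.
The relative pronoun is "that" (word 10); it is bound by the head noun immediately before it.
Its filler is the head noun "module", at word 9.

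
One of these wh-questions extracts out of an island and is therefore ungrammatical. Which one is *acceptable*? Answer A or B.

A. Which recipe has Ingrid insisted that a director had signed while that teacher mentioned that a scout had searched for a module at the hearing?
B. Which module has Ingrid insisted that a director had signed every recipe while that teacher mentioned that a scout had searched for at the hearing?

A

In B, the wh-phrase is extracted from inside an adjunct island (introduced by "while"), which blocks movement.
In A, the extraction path crosses only that-complement boundaries, which are transparent.
So A is grammatical.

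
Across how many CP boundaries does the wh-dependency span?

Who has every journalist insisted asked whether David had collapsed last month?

1

"who" is extracted from the subject of "asked".
Boundaries crossed, outermost first: [Ø] — 1 in total.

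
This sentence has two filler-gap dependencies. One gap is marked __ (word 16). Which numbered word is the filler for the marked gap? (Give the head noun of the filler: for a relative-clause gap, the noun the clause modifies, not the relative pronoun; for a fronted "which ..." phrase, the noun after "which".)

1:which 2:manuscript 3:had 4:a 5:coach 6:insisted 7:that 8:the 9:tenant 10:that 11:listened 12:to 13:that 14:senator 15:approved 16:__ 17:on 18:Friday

The marked gap is the direct object of "approved".
Its filler is the fronted wh-phrase "which manuscript", at word 2.
(The other dependency links word 9 to a gap after word 10.)

2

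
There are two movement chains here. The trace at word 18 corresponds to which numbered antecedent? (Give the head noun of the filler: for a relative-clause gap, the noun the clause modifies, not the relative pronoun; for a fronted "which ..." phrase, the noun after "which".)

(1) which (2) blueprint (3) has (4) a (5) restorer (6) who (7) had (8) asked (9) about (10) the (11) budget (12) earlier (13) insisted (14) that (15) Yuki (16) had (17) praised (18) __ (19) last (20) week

The marked gap is the direct object of "praised".
Its filler is the fronted wh-phrase "which blueprint", at word 2.
(The other dependency links word 5 to a gap after word 6.)

2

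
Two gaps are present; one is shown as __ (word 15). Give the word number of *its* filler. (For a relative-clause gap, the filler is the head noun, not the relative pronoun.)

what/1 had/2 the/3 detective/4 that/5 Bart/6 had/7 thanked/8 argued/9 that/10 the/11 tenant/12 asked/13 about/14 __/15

The marked gap is the object of the preposition "about" of "asked".
Its filler is the fronted wh-phrase "what", at word 1.
(The other dependency links word 4 to a gap after word 8.)

1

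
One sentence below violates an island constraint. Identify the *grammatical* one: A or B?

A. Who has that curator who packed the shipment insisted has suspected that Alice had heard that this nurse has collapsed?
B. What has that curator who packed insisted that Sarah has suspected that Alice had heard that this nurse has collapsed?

In B, the wh-phrase is extracted from inside a complex-NP island (relative clause) (introduced by "who"), which blocks movement.
In A, the extraction path crosses only that-complement boundaries, which are transparent.
So A is grammatical.

A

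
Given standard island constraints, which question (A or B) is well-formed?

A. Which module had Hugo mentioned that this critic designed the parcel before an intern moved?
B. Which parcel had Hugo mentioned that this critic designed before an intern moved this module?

In A, the wh-phrase is extracted from inside an adjunct island (introduced by "before"), which blocks movement.
In B, the extraction path crosses only that-complement boundaries, which are transparent.
So B is grammatical.

B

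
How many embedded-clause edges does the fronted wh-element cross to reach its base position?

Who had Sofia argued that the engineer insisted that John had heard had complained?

3

"who" is extracted from the subject of "complained".
Boundaries crossed, outermost first: [that], [that], [Ø] — 3 in total.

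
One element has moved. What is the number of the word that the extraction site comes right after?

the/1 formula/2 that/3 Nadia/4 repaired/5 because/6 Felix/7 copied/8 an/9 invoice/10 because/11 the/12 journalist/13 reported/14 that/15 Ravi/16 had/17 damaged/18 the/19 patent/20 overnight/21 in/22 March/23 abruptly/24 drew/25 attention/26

The displaced element is "the formula" (word 2).
It functions as the direct object of "repaired", so the gap sits immediately after word 5 ("repaired").
Base order: Nadia repaired the formula because Felix copied an invoice because the journalist reported that Ravi had damaged the patent overnight in March abruptly.

5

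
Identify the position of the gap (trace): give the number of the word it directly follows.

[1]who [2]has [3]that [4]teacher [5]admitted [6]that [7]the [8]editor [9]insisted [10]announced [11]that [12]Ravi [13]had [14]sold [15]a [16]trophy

The displaced element is "who" (word 1).
It is linked across 2 clause boundaries (that → Ø).
It functions as the subject of "announced", so the gap sits immediately after word 9 ("insisted").
Base order: That teacher has admitted that the editor insisted that who announced that Ravi had sold a trophy.

9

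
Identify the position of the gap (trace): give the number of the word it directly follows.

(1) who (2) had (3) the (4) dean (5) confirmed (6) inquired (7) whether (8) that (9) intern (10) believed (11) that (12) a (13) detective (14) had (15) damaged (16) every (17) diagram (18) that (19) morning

5

The displaced element is "who" (word 1).
It is linked across 1 clause boundary (Ø).
It functions as the subject of "inquired", so the gap sits immediately after word 5 ("confirmed").
Base order: The dean had confirmed who inquired whether that intern believed that a detective had damaged every diagram that morning.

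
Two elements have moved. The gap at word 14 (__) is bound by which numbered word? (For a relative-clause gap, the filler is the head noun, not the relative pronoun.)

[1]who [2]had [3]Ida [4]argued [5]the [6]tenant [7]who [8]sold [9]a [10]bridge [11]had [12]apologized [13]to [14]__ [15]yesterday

1

The marked gap is the object of the preposition "to" of "apologized".
Its filler is the fronted wh-phrase "who", at word 1.
(The other dependency links word 6 to a gap after word 7.)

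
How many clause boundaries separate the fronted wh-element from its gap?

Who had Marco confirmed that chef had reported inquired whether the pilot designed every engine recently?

"who" is extracted from the subject of "inquired".
Boundaries crossed, outermost first: [Ø], [Ø] — 2 in total.

2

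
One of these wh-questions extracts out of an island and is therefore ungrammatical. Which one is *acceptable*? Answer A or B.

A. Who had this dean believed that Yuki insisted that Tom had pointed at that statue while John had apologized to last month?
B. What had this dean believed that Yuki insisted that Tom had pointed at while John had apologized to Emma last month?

B

In A, the wh-phrase is extracted from inside an adjunct island (introduced by "while"), which blocks movement.
In B, the extraction path crosses only that-complement boundaries, which are transparent.
So B is grammatical.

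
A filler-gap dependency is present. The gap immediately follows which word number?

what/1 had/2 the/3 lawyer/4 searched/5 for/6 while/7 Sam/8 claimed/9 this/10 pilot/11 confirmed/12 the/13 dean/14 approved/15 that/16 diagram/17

6

The displaced element is "what" (word 1).
It functions as the object of the preposition "for" of "searched", so the gap sits immediately after word 6 ("for").
Base order: The lawyer had searched for what while Sam claimed this pilot confirmed the dean approved that diagram.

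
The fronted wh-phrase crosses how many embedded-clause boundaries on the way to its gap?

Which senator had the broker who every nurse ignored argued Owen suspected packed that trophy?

2

"which senator" is extracted from the subject of "packed".
Boundaries crossed, outermost first: [Ø], [Ø] — 2 in total.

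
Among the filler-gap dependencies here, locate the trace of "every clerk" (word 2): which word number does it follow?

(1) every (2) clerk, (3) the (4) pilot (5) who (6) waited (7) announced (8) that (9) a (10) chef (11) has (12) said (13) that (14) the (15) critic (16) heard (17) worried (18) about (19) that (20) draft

The displaced element is "every clerk" (word 2).
It is linked across 3 clause boundaries (that → that → Ø).
It functions as the subject of "worried", so the gap sits immediately after word 16 ("heard").
Base order: The pilot who waited announced that a chef has said that the critic heard that every clerk worried about that draft.

16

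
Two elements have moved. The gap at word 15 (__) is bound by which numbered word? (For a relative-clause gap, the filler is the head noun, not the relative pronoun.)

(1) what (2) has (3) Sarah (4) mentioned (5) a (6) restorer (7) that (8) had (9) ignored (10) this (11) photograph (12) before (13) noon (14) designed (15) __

1

The marked gap is the direct object of "designed".
Its filler is the fronted wh-phrase "what", at word 1.
(The other dependency links word 6 to a gap after word 7.)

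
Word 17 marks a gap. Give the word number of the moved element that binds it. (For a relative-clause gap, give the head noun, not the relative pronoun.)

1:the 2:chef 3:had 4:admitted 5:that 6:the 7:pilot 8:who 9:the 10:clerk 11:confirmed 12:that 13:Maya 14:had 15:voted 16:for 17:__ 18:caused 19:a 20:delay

7

The gap at 17 is the prepositional object of "voted", inside a relative clause.
The relative pronoun is "who" (word 8); it is bound by the head noun immediately before it.
Its filler is the head noun "pilot", at word 7.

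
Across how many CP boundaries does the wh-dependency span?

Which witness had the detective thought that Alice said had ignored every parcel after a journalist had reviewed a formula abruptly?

"which witness" is extracted from the subject of "ignored".
Boundaries crossed, outermost first: [that], [Ø] — 2 in total.

2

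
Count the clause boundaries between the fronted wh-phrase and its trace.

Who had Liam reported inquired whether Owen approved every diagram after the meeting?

1

"who" is extracted from the subject of "inquired".
Boundaries crossed, outermost first: [Ø] — 1 in total.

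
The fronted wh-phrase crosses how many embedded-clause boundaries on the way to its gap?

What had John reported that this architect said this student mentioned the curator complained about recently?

"what" is extracted from the PP object of "complained".
Boundaries crossed, outermost first: [that], [Ø], [Ø] — 3 in total.

3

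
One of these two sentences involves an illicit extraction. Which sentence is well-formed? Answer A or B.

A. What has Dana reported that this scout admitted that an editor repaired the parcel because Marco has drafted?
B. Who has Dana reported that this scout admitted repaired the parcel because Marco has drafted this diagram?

In A, the wh-phrase is extracted from inside an adjunct island (introduced by "because"), which blocks movement.
In B, the extraction path crosses only that-complement boundaries, which are transparent.
So B is grammatical.

B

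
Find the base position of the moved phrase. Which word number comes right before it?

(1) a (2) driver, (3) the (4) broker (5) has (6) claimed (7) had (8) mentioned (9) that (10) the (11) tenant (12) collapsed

The displaced element is "a driver" (word 2).
It is linked across 1 clause boundary (Ø).
It functions as the subject of "mentioned", so the gap sits immediately after word 6 ("claimed").
Base order: The broker has claimed that a driver had mentioned that the tenant collapsed.

6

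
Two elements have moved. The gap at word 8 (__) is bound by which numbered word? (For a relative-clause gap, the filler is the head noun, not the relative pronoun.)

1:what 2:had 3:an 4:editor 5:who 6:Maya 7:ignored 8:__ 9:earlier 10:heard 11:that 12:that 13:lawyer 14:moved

The marked gap is inside the relative clause, the direct object of "ignored".
Its filler is the head noun "editor" (via "who"), at word 4.
(The other dependency links word 1 to a gap after word 14.)

4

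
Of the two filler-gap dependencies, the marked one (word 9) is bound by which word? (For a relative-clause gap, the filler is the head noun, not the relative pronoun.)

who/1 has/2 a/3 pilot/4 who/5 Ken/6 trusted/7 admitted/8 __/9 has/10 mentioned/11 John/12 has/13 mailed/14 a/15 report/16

1

The marked gap is the subject of "mentioned".
Its filler is the fronted wh-phrase "who", at word 1.
(The other dependency links word 4 to a gap after word 7.)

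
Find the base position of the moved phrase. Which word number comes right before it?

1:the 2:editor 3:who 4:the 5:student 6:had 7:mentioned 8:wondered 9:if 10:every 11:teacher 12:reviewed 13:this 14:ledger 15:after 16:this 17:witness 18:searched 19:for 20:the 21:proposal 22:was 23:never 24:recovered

7

The displaced element is "the editor" (word 2).
It is linked across 1 clause boundary (Ø).
It functions as the subject of "wondered", so the gap sits immediately after word 7 ("mentioned").
Base order: The student had mentioned that the editor wondered if every teacher reviewed this ledger after this witness searched for the proposal.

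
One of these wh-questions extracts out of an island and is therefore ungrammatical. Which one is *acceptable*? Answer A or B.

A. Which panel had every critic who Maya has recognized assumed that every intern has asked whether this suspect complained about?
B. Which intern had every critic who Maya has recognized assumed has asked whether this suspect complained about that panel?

B

In A, the wh-phrase is extracted from inside a wh-island (introduced by "whether"), which blocks movement.
In B, the extraction path crosses only that-complement boundaries, which are transparent.
So B is grammatical.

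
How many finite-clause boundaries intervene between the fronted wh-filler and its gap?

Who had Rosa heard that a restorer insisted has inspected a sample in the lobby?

"who" is extracted from the subject of "inspected".
Boundaries crossed, outermost first: [that], [Ø] — 2 in total.

2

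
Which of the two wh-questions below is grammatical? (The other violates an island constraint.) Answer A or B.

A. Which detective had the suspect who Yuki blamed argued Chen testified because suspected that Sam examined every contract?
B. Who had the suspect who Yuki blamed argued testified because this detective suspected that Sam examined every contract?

B

In A, the wh-phrase is extracted from inside an adjunct island (introduced by "because"), which blocks movement.
In B, the extraction path crosses only that-complement boundaries, which are transparent.
So B is grammatical.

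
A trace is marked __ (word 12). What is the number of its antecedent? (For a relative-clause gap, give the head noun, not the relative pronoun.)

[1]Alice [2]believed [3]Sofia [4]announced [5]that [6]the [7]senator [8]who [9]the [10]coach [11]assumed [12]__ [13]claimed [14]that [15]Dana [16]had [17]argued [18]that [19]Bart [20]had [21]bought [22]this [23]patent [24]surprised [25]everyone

7

The gap at 12 is the subject of "claimed", inside a relative clause.
The relative pronoun is "who" (word 8); it is bound by the head noun immediately before it.
Its filler is the head noun "senator", at word 7.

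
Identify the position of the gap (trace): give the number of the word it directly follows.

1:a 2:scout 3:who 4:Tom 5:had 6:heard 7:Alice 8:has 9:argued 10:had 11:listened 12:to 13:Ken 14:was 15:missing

The displaced element is "a scout" (word 2).
It is linked across 2 clause boundaries (Ø → Ø).
It functions as the subject of "listened", so the gap sits immediately after word 9 ("argued").
Base order: Tom had heard Alice has argued that a scout had listened to Ken.

9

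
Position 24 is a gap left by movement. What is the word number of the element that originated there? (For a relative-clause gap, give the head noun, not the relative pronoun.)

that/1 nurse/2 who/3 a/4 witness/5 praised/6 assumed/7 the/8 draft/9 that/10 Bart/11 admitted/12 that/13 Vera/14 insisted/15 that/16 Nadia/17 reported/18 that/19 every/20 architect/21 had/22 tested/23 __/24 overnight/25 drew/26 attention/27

The gap at 24 is the object of "tested", inside a relative clause.
The relative pronoun is "that" (word 10); it is bound by the head noun immediately before it.
Its filler is the head noun "draft", at word 9.

9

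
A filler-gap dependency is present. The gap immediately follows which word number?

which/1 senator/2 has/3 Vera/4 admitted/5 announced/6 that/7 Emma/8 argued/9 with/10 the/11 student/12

The displaced element is "which senator" (word 2).
It is linked across 1 clause boundary (Ø).
It functions as the subject of "announced", so the gap sits immediately after word 5 ("admitted").
Base order: Vera has admitted that which senator announced that Emma argued with the student.

5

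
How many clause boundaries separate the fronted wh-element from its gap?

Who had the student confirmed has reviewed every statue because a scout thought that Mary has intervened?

1

"who" is extracted from the subject of "reviewed".
Boundaries crossed, outermost first: [Ø] — 1 in total.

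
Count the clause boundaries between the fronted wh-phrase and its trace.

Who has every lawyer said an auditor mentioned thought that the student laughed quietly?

2

"who" is extracted from the subject of "thought".
Boundaries crossed, outermost first: [Ø], [Ø] — 2 in total.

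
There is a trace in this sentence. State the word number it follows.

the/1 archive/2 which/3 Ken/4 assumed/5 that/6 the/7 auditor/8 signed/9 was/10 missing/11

9

The displaced element is "the archive" (word 2).
It is linked across 1 clause boundary (that).
It functions as the direct object of "signed", so the gap sits immediately after word 9 ("signed").
Base order: Ken assumed that the auditor signed the archive.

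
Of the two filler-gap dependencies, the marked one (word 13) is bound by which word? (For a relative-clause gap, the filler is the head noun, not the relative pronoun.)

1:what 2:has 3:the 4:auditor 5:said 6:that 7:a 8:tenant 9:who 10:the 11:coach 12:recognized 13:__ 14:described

The marked gap is inside the relative clause, the direct object of "recognized".
Its filler is the head noun "tenant" (via "who"), at word 8.
(The other dependency links word 1 to a gap after word 14.)

8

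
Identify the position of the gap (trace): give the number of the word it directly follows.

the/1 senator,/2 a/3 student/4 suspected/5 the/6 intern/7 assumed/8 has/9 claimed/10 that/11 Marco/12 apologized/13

The displaced element is "the senator" (word 2).
It is linked across 2 clause boundaries (Ø → Ø).
It functions as the subject of "claimed", so the gap sits immediately after word 8 ("assumed").
Base order: A student suspected the intern assumed that the senator has claimed that Marco apologized.

8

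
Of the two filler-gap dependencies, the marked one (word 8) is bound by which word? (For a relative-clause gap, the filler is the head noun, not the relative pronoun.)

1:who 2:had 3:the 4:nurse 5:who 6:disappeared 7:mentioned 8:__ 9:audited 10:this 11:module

The marked gap is the subject of "audited".
Its filler is the fronted wh-phrase "who", at word 1.
(The other dependency links word 4 to a gap after word 5.)

1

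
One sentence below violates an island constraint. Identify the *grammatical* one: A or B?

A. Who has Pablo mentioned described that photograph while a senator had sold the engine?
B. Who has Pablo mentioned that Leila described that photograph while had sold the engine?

In B, the wh-phrase is extracted from inside an adjunct island (introduced by "while"), which blocks movement.
In A, the extraction path crosses only that-complement boundaries, which are transparent.
So A is grammatical.

A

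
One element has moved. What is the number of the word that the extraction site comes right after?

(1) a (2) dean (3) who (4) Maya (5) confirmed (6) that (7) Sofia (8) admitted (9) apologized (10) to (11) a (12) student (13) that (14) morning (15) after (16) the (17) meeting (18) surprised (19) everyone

The displaced element is "a dean" (word 2).
It is linked across 2 clause boundaries (that → Ø).
It functions as the subject of "apologized", so the gap sits immediately after word 8 ("admitted").
Base order: Maya confirmed that Sofia admitted a dean apologized to a student that morning after the meeting.

8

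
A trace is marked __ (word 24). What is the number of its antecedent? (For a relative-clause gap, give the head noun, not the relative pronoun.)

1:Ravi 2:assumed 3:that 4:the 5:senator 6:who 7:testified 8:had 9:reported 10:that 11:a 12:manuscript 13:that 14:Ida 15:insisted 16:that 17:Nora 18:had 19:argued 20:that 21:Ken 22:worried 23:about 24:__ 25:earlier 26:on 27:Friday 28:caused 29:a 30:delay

The gap at 24 is the prepositional object of "worried", inside a relative clause.
The relative pronoun is "that" (word 13); it is bound by the head noun immediately before it.
Its filler is the head noun "manuscript", at word 12.

12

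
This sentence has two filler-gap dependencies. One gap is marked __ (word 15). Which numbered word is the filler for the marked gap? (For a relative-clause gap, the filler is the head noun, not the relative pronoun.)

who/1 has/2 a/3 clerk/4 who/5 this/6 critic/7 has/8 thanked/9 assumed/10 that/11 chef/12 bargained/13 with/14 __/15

1

The marked gap is the object of the preposition "with" of "bargained".
Its filler is the fronted wh-phrase "who", at word 1.
(The other dependency links word 4 to a gap after word 9.)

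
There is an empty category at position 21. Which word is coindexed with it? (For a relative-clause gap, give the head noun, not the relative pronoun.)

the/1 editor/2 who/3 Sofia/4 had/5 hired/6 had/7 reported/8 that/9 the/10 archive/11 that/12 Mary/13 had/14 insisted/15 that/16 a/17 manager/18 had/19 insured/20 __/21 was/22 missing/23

11

The gap at 21 is the object of "insured", inside a relative clause.
The relative pronoun is "that" (word 12); it is bound by the head noun immediately before it.
Its filler is the head noun "archive", at word 11.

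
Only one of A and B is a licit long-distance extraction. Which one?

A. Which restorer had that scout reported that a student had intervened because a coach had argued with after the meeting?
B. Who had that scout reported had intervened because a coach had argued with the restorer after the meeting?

B

In A, the wh-phrase is extracted from inside an adjunct island (introduced by "because"), which blocks movement.
In B, the extraction path crosses only that-complement boundaries, which are transparent.
So B is grammatical.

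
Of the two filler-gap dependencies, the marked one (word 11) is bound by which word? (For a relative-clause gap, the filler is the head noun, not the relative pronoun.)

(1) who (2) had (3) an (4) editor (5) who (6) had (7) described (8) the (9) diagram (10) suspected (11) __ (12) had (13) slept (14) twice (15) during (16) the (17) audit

The marked gap is the subject of "slept".
Its filler is the fronted wh-phrase "who", at word 1.
(The other dependency links word 4 to a gap after word 5.)

1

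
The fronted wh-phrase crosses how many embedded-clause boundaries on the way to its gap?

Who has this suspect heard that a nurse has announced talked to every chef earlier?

2

"who" is extracted from the subject of "talked".
Boundaries crossed, outermost first: [that], [Ø] — 2 in total.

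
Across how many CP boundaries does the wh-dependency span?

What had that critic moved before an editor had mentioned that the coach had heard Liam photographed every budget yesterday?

"what" originates inside the matrix clause — no clause boundary is crossed.

0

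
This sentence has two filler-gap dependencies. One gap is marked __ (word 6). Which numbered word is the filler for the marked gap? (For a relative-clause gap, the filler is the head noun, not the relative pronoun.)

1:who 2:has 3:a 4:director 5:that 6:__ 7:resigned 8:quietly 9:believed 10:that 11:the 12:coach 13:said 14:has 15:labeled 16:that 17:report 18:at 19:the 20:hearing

4

The marked gap is inside the relative clause, the subject of "resigned".
Its filler is the head noun "director" (via "that"), at word 4.
(The other dependency links word 1 to a gap after word 13.)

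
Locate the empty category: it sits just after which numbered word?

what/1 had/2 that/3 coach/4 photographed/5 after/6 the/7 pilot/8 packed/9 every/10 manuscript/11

5

The displaced element is "what" (word 1).
It functions as the direct object of "photographed", so the gap sits immediately after word 5 ("photographed").
Base order: That coach had photographed what after the pilot packed every manuscript.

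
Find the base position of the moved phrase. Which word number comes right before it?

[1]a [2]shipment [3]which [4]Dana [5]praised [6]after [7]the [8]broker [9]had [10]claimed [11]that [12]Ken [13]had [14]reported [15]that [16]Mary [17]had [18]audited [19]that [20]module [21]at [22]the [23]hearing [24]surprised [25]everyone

The displaced element is "a shipment" (word 2).
It functions as the direct object of "praised", so the gap sits immediately after word 5 ("praised").
Base order: Dana praised a shipment after the broker had claimed that Ken had reported that Mary had audited that module at the hearing.

5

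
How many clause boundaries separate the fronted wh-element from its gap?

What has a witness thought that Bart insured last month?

1

"what" is extracted from the object of "insured".
Boundaries crossed, outermost first: [that] — 1 in total.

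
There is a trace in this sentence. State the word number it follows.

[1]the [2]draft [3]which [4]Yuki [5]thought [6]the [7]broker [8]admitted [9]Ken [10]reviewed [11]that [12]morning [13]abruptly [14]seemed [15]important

10

The displaced element is "the draft" (word 2).
It is linked across 2 clause boundaries (Ø → Ø).
It functions as the direct object of "reviewed", so the gap sits immediately after word 10 ("reviewed").
Base order: Yuki thought the broker admitted Ken reviewed the draft that morning abruptly.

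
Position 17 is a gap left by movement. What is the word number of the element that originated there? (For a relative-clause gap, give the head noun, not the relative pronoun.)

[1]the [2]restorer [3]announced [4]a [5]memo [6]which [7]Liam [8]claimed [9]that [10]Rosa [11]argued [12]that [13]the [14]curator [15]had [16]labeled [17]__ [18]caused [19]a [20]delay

The gap at 17 is the object of "labeled", inside a relative clause.
The relative pronoun is "which" (word 6); it is bound by the head noun immediately before it.
Its filler is the head noun "memo", at word 5.

5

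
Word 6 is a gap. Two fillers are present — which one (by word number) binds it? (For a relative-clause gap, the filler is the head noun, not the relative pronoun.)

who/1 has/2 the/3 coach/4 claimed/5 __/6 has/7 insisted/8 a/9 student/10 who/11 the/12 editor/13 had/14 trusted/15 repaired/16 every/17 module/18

The marked gap is the subject of "insisted".
Its filler is the fronted wh-phrase "who", at word 1.
(The other dependency links word 10 to a gap after word 15.)

1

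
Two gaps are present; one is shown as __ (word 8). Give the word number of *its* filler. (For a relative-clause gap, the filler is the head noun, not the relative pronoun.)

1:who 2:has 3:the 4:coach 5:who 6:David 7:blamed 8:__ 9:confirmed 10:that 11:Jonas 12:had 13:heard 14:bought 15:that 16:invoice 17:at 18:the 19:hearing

4

The marked gap is inside the relative clause, the direct object of "blamed".
Its filler is the head noun "coach" (via "who"), at word 4.
(The other dependency links word 1 to a gap after word 13.)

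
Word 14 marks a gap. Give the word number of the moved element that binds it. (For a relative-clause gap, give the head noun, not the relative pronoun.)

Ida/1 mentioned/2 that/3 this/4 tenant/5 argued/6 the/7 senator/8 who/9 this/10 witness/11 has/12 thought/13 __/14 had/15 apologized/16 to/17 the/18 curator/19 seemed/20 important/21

8

The gap at 14 is the subject of "apologized", inside a relative clause.
The relative pronoun is "who" (word 9); it is bound by the head noun immediately before it.
Its filler is the head noun "senator", at word 8.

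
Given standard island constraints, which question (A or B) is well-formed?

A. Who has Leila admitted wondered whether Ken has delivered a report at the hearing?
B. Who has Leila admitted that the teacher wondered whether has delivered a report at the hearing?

A

In B, the wh-phrase is extracted from inside a wh-island (introduced by "whether"), which blocks movement.
In A, the extraction path crosses only that-complement boundaries, which are transparent.
So A is grammatical.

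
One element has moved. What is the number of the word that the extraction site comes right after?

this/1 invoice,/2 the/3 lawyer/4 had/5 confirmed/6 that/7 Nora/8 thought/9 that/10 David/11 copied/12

The displaced element is "this invoice" (word 2).
It is linked across 2 clause boundaries (that → that).
It functions as the direct object of "copied", so the gap sits immediately after word 12 ("copied").
Base order: The lawyer had confirmed that Nora thought that David copied this invoice.

12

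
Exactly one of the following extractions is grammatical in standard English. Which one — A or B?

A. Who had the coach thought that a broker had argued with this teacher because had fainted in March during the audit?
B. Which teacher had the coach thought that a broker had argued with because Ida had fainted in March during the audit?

B

In A, the wh-phrase is extracted from inside an adjunct island (introduced by "because"), which blocks movement.
In B, the extraction path crosses only that-complement boundaries, which are transparent.
So B is grammatical.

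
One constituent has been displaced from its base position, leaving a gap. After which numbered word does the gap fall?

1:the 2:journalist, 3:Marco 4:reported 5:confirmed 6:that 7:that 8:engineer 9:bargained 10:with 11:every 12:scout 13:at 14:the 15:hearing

4

The displaced element is "the journalist" (word 2).
It is linked across 1 clause boundary (Ø).
It functions as the subject of "confirmed", so the gap sits immediately after word 4 ("reported").
Base order: Marco reported that the journalist confirmed that that engineer bargained with every scout at the hearing.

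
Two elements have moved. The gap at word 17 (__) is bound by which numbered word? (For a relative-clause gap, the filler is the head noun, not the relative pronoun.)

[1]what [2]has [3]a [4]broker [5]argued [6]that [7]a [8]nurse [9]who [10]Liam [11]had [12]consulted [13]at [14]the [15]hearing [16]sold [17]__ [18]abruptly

1

The marked gap is the direct object of "sold".
Its filler is the fronted wh-phrase "what", at word 1.
(The other dependency links word 8 to a gap after word 12.)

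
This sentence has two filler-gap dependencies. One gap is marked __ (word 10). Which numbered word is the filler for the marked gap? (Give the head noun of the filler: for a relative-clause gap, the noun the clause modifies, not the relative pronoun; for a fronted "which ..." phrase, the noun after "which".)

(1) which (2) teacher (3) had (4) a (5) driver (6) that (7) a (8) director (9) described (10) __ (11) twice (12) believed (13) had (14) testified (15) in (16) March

The marked gap is inside the relative clause, the direct object of "described".
Its filler is the head noun "driver" (via "that"), at word 5.
(The other dependency links word 2 to a gap after word 12.)

5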